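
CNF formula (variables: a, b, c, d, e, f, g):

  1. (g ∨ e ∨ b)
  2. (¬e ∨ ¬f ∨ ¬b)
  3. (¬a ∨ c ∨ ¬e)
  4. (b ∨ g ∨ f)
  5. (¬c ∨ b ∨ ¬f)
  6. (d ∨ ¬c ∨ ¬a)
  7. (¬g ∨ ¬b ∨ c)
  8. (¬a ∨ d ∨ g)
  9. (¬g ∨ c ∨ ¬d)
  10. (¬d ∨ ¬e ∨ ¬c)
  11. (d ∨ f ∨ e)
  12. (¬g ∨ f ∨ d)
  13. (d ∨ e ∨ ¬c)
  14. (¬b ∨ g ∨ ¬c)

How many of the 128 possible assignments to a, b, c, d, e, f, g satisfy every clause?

18

Split on c, then d.
  c=T, d=T: a free; 3 ways for (b,e,f,g) × 2^1 = 6.
  c=T, d=F: no assignment works — 0.
  c=F, d=T: 6 of the 32 assignments to (a,b,e,f,g) work.
  c=F, d=F: 6 of the 32 assignments to (a,b,e,f,g) work.
Total: 6 + 0 + 6 + 6 = 18.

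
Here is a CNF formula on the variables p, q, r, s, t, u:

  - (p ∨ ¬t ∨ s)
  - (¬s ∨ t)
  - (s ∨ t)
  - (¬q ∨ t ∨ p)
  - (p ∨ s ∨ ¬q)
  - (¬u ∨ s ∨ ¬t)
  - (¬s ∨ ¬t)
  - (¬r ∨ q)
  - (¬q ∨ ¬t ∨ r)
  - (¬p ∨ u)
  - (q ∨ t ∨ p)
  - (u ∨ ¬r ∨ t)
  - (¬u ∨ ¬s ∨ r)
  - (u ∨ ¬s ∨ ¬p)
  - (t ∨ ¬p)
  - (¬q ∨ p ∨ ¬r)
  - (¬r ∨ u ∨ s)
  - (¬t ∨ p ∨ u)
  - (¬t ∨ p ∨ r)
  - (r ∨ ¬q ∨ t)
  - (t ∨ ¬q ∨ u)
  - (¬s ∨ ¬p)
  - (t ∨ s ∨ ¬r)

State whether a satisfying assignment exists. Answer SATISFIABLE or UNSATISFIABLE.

UNSATISFIABLE

t = True:
  propagation gives s=False, p=True, u=False; an empty clause results — contradiction.
t = False:
  propagation gives s=False; an empty clause results — contradiction.
Every branch closes, so no satisfying assignment exists.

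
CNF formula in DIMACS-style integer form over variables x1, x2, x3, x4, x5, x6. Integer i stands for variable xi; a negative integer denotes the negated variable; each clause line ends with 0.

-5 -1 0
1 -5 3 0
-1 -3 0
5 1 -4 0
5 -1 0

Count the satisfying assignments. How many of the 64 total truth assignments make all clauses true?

16

Split on x1, then x5.
  x1=1, x5=1: a clause becomes empty — 0.
  x1=1, x5=0: a clause becomes empty — 0.
  x1=0, x5=1: forces x3=1; x2, x4, x6 free → 2^3 = 8.
  x1=0, x5=0: forces x4=0; x2, x3, x6 free → 2^3 = 8.
Total: 0 + 0 + 8 + 8 = 16.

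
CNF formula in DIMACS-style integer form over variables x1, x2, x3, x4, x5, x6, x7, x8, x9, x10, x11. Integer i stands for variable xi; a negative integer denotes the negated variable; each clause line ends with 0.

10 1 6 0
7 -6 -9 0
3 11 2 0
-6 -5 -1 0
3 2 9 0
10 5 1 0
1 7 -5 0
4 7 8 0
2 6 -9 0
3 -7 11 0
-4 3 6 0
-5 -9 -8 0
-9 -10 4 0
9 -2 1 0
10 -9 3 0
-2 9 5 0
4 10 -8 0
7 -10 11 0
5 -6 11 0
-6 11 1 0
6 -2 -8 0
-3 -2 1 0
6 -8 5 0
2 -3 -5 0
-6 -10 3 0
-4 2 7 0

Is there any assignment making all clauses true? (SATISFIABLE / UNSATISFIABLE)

SATISFIABLE

Pure literal: x11 appears only positively; assign x11 = True.
Set x1 = True and propagate.
For the remaining variables, x2 = False, x3 = True, x4 = False, x5 = False, x6 = True, x7 = True, x8 = True, x9 = False, x10 = True works.
So x1=T, x2=F, x3=T, x4=F, x5=F, x6=T, x7=T, x8=T, x9=F, x10=T, x11=T is a satisfying assignment.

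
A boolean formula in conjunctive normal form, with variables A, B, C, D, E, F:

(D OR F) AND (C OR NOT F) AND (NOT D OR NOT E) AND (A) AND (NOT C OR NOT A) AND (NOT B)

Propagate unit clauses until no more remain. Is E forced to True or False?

False

Unit clause (A) sets A = True.
(NOT A OR NOT C) with A = True leaves only NOT C, so C = False.
(NOT F OR C): since C = False, the clause reduces to (NOT F). F = False.
(F OR D): since F = False, the clause reduces to (D). D = True.
In (NOT E OR NOT D), NOT D is now false; NOT E must hold, so E = False.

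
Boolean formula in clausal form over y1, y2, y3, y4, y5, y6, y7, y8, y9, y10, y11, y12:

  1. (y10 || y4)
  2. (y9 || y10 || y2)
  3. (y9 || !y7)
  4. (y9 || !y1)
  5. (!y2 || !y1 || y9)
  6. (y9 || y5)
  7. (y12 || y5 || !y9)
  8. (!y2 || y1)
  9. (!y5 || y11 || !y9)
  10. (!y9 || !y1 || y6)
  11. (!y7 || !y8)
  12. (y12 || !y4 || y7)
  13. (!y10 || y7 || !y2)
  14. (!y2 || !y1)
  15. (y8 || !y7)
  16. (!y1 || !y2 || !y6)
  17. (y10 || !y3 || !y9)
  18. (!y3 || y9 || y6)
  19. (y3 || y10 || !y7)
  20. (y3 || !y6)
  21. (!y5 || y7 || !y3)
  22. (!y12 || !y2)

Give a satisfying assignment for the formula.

y1=0, y2=0, y3=0, y4=0, y5=0, y6=0, y7=0, y8=0, y9=1, y10=1, y11=0, y12=1

Branch on y1: take y1 = False.
  then y2 is forced to False.
Try y3 = False.
  then y6 is forced to False.
The remaining clauses are satisfied by y4 = False, y5 = False, y7 = False, y8 = False, y9 = True, y10 = True, y11 = False, y12 = True.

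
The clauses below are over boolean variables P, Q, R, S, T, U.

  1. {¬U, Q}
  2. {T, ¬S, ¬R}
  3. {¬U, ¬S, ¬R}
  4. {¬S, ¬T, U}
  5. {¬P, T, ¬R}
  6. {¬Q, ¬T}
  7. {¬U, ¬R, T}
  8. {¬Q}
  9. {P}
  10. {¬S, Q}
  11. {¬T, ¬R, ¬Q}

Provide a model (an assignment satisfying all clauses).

P=True, Q=False, R=False, S=False, T=True, U=False

Unit propagation: (¬Q) forces Q = False.
The clause (¬U) is unit: U must be False.
Unit propagation: (P) forces P = True.
(¬S) is a unit clause, so S = False.
Pure literal: R appears only negated; assign R = False.
T occurs only positively in the remaining clauses — set T = True.
Every clause has at least one true literal under this assignment.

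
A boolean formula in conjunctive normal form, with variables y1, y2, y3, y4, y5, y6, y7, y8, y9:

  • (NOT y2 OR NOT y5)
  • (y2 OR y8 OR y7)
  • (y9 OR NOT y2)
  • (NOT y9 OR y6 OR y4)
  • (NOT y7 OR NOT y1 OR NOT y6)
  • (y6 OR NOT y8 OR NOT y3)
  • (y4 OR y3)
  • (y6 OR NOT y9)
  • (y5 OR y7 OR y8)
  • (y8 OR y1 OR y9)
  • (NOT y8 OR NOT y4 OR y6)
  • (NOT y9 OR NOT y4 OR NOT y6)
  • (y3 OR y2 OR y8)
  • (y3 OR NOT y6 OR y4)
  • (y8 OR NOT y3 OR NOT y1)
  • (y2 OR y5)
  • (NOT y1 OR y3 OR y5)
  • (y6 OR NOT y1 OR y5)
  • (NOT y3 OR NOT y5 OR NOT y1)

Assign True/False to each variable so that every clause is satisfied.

Branch on y1: take y1 = False.
Try y2 = False.
  then y5 is forced to True.
Set y3 = True and propagate.
For the remaining variables, y4 = True, y6 = True, y7 = True, y8 = True, y9 = False works.

y1=False  y2=False  y3=True  y4=True  y5=True  y6=True  y7=True  y8=True  y9=False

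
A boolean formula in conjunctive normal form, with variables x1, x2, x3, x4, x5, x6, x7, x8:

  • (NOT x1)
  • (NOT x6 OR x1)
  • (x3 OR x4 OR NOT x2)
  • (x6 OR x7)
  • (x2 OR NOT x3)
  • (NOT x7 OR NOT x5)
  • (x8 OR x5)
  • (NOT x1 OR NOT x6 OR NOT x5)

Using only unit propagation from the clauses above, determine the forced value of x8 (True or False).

(NOT x1) is a unit clause: x1 = False.
In (x1 OR NOT x6), x1 is now false; NOT x6 must hold, so x6 = False.
In (x6 OR x7), x6 is now false; x7 must hold, so x7 = True.
From (NOT x5 OR NOT x7) and x7 = True: x5 = False.
(x8 OR x5): since x5 = False, the clause reduces to (x8). x8 = True.

True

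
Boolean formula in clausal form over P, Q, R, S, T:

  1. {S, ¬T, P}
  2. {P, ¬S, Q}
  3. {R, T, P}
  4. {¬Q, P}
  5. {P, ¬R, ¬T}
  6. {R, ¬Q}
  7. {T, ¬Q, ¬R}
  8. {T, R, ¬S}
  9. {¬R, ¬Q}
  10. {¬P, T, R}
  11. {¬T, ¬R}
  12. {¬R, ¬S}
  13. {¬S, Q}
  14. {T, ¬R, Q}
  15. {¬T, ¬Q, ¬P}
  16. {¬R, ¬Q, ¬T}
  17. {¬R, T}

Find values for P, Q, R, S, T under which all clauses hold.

P=1, Q=0, R=0, S=0, T=1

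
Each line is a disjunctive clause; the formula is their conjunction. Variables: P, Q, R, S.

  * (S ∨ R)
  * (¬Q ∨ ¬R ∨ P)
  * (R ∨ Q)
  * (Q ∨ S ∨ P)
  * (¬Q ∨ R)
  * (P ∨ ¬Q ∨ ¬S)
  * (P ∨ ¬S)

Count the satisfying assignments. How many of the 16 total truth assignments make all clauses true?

4

The models are:
  P=1 Q=0 R=1 S=0
  P=1 Q=0 R=1 S=1
  P=1 Q=1 R=1 S=0
  P=1 Q=1 R=1 S=1
Count: 4.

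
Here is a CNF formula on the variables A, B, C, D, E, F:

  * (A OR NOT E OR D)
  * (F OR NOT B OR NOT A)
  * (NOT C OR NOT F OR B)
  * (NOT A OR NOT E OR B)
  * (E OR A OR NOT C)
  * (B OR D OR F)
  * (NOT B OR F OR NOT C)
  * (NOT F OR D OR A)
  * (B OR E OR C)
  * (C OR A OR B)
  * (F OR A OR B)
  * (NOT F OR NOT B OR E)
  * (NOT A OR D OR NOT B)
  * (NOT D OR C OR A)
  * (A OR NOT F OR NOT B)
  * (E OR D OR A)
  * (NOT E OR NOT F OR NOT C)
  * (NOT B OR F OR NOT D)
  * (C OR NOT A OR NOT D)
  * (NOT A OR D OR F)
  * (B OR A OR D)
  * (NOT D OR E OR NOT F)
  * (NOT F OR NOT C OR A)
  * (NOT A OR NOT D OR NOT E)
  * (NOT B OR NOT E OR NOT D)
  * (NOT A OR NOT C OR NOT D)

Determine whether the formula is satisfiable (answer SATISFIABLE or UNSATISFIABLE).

A = True:
  B = True:
    propagation gives F=True, E=True, D=True; an empty clause results — contradiction.
  B = False:
    propagation gives E=False, C=True, F=False, D=True; an empty clause results — contradiction.
A = False:
  B = True:
    propagation gives F=False, C=False, D=False, E=False; an empty clause results — contradiction.
  B = False:
    propagation gives C=True, F=False; an empty clause results — contradiction.
Every branch closes, so no satisfying assignment exists.

UNSATISFIABLE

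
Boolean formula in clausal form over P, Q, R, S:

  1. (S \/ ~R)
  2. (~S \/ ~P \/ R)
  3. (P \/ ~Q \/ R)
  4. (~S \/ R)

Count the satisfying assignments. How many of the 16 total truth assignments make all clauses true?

Satisfying assignments:
  P=F Q=F R=F S=F
  P=F Q=F R=T S=T
  P=F Q=T R=T S=T
  P=T Q=F R=F S=F
  P=T Q=F R=T S=T
  P=T Q=T R=F S=F
  P=T Q=T R=T S=T
Count: 7.

7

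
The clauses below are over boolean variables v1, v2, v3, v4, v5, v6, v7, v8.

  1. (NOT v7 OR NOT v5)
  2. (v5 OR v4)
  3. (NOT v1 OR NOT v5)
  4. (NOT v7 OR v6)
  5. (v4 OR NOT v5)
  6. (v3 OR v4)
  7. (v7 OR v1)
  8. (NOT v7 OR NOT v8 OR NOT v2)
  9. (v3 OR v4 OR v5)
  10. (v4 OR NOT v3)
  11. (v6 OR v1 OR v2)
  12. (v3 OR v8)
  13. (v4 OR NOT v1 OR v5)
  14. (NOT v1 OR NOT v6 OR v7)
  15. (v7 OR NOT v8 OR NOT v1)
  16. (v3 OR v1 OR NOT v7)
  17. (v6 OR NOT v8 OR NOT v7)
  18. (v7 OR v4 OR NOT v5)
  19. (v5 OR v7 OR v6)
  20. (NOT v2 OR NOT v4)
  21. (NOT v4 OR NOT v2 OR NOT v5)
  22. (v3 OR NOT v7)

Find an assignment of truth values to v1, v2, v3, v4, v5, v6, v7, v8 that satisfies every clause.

v1=T, v2=F, v3=T, v4=T, v5=F, v6=T, v7=T, v8=T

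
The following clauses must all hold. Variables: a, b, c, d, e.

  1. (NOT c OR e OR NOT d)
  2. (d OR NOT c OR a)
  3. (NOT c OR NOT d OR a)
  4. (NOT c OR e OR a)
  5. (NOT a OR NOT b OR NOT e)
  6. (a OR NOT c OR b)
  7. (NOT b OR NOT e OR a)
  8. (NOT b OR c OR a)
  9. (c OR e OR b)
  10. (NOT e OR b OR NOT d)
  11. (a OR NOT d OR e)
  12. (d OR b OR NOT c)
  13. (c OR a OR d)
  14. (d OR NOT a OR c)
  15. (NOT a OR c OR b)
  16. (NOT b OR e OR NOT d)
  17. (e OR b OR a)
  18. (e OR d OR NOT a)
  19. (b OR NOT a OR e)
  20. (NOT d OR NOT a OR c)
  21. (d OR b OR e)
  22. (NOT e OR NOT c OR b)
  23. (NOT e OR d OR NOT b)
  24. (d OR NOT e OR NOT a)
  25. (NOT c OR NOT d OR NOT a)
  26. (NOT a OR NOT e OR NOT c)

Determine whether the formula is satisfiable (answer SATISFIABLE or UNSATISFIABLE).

UNSATISFIABLE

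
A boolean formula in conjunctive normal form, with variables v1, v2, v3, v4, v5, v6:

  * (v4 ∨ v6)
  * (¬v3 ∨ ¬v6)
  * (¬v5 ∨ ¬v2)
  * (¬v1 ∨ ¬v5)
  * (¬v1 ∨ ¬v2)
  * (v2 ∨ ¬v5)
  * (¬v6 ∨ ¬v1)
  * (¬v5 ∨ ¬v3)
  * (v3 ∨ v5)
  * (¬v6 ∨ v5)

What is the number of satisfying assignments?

3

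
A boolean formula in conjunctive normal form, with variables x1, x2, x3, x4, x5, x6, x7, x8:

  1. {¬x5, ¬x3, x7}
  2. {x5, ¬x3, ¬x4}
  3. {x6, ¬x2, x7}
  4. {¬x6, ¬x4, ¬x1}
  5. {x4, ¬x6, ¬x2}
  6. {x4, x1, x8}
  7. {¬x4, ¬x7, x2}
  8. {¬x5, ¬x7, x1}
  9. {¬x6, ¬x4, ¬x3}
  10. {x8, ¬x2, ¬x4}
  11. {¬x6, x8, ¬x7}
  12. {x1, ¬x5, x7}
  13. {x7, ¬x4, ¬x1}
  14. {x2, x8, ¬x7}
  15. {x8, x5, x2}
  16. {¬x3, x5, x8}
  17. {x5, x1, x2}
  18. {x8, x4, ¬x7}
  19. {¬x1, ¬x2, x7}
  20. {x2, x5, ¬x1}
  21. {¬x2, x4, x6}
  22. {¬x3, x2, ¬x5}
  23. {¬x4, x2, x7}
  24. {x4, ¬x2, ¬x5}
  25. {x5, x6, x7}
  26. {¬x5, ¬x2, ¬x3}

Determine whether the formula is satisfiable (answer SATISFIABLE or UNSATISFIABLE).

Pure literal: x3 appears only negated; assign x3 = False.
x8 occurs only positively in the remaining clauses — set x8 = True.
Try x1 = True.
The remaining clauses are satisfied by x2 = False, x4 = False, x5 = True, x6 = False, x7 = False.
So x1=T, x2=F, x3=F, x4=F, x5=T, x6=F, x7=F, x8=T is a satisfying assignment.

SATISFIABLE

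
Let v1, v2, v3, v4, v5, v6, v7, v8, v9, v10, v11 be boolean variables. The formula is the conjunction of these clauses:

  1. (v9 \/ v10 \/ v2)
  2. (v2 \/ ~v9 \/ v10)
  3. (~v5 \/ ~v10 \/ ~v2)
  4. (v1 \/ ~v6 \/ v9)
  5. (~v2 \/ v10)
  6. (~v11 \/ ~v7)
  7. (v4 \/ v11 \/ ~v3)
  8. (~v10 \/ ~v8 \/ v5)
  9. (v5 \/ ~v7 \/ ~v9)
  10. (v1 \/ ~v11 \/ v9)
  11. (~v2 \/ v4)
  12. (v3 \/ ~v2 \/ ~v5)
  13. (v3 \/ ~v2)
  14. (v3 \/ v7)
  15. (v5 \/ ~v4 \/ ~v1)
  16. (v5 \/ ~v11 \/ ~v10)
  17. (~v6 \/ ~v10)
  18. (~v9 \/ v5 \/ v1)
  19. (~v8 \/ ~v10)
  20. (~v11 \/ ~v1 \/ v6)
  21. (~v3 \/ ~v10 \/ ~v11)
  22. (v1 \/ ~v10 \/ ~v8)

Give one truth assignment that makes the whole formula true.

Pure literal: v8 appears only negated; assign v8 = False.
Try v1 = False.
Set v2 = False and propagate.
Set v3 = False and propagate.
  then v7 is forced to True.
  then v11 is forced to False.
For the remaining variables, v4 = True, v5 = True, v6 = False, v9 = False, v10 = True works.
Every clause has at least one true literal under this assignment.

v1 = 0, v2 = 0, v3 = 0, v4 = 1, v5 = 1, v6 = 0, v7 = 1, v8 = 0, v9 = 0, v10 = 1, v11 = 0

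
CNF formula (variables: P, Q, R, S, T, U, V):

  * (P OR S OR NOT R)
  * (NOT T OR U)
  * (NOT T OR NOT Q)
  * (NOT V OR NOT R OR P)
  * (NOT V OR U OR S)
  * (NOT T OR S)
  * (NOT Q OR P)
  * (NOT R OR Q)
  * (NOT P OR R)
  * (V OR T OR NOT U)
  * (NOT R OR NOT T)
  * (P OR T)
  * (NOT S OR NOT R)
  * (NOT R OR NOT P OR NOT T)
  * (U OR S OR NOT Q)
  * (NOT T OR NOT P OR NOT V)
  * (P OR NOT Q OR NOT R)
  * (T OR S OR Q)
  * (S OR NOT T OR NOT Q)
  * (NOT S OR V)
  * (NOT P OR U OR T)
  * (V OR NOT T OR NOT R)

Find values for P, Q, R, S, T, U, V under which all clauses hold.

Set P = False and propagate.
  then Q is forced to False.
  then R is forced to False.
  then T is forced to True.
  then U is forced to True.
  then S is forced to True.
  then V is forced to True.

P=0, Q=0, R=0, S=1, T=1, U=1, V=1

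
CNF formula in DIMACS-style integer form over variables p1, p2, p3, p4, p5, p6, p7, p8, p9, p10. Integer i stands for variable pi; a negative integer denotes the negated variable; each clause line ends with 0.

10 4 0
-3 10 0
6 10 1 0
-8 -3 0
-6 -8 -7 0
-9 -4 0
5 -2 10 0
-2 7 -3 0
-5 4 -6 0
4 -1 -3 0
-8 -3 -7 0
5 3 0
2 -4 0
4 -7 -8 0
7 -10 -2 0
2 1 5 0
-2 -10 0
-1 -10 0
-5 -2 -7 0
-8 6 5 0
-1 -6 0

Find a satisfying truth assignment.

p1 = False, p2 = False, p3 = False, p4 = False, p5 = True, p6 = False, p7 = False, p8 = False, p9 = False, p10 = True

Pure literal: p8 appears only negated; assign p8 = False.
Pure literal: p9 appears only negated; assign p9 = False.
Try p1 = False.
Set p2 = False and propagate.
  then p4 is forced to False.
  then p10 is forced to True.
  then p5 is forced to True.
  then p6 is forced to False.
p3, p7 are now unconstrained; take p3 = False, p7 = False.
Check each clause:
  1. (p4 \/ p10) — p10 is true.
  2. (p10 \/ ~p3) — p10 is true.
  3. (p1 \/ p10 \/ p6) — p10 is true.
  4. (~p3 \/ ~p8) — ~p8 is true.
  5. (~p7 \/ ~p8 \/ ~p6) — ~p8 is true.
  6. (~p9 \/ ~p4) — ~p4 is true.
  7. (p10 \/ p5 \/ ~p2) — p10 is true.
  8. (~p2 \/ p7 \/ ~p3) — ~p3 is true.
  9. (p4 \/ ~p5 \/ ~p6) — ~p6 is true.
  10. (~p3 \/ ~p1 \/ p4) — ~p3 is true.
  11. (~p7 \/ ~p3 \/ ~p8) — ~p8 is true.
  12. (p3 \/ p5) — p5 is true.
  13. (p2 \/ ~p4) — ~p4 is true.
  14. (~p8 \/ p4 \/ ~p7) — ~p8 is true.
  15. (~p2 \/ ~p10 \/ p7) — ~p2 is true.
  16. (p5 \/ p1 \/ p2) — p5 is true.
  17. (~p2 \/ ~p10) — ~p2 is true.
  18. (~p10 \/ ~p1) — ~p1 is true.
  19. (~p7 \/ ~p5 \/ ~p2) — ~p7 is true.
  20. (~p8 \/ p5 \/ p6) — ~p8 is true.
  21. (~p6 \/ ~p1) — ~p6 is true.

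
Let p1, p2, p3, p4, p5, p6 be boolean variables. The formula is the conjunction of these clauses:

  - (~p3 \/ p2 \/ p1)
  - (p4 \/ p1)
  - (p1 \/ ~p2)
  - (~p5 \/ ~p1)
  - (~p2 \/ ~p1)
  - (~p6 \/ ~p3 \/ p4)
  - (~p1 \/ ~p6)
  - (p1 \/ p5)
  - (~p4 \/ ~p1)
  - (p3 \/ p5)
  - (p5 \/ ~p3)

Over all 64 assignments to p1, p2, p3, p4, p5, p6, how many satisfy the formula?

Satisfying assignments:
  p1=0 p2=0 p3=0 p4=1 p5=1 p6=0
  p1=0 p2=0 p3=0 p4=1 p5=1 p6=1
Count: 2.

2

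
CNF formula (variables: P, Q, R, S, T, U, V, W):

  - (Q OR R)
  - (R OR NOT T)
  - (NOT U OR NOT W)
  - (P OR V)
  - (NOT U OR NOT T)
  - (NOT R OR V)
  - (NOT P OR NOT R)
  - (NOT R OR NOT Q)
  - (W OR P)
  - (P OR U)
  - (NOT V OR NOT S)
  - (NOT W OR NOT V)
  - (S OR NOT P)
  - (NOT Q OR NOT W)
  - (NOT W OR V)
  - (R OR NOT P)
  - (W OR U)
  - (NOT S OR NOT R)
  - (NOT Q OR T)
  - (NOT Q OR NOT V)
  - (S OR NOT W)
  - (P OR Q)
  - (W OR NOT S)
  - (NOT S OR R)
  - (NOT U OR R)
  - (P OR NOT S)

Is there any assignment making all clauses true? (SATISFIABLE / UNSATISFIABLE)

R = True:
  propagation gives V=True, P=False, Q=False; an empty clause results — contradiction.
R = False:
  propagation gives Q=True, T=False; an empty clause results — contradiction.
Every branch closes, so no satisfying assignment exists.

UNSATISFIABLE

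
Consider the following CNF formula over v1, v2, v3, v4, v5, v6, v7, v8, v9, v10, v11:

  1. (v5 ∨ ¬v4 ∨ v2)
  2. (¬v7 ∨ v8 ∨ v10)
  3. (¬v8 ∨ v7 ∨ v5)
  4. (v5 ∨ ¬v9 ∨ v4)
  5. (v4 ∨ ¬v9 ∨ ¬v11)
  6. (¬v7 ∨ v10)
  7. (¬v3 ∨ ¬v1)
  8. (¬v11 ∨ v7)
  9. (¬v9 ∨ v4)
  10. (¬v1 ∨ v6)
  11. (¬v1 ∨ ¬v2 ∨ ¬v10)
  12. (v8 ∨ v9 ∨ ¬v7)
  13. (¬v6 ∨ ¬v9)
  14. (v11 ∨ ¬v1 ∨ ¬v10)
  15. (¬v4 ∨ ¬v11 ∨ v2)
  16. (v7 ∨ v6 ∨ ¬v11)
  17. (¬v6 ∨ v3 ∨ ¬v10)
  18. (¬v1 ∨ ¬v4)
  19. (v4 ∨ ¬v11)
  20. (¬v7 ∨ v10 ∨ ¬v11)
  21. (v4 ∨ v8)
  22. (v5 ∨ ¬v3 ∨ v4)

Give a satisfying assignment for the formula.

Pure literal: v1 appears only negated; assign v1 = False.
v5 occurs only positively in the remaining clauses — set v5 = True.
Set v2 = True and propagate.
Try v3 = False.
Branch on v4: take v4 = True.
The remaining clauses are satisfied by v6 = False, v7 = True, v8 = True, v9 = True, v10 = True, v11 = True.
Every clause has at least one true literal under this assignment.

v1=0, v2=1, v3=0, v4=1, v5=1, v6=0, v7=1, v8=1, v9=1, v10=1, v11=1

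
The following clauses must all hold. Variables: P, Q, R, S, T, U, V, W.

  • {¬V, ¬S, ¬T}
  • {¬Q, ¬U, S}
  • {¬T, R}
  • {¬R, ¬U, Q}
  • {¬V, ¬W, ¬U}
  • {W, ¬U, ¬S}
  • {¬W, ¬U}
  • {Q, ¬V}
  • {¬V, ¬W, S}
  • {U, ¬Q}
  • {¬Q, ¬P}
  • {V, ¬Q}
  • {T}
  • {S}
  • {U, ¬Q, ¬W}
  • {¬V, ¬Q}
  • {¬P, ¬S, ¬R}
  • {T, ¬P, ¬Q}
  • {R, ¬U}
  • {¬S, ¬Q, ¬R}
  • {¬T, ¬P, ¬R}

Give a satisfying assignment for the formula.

P=False, Q=False, R=True, S=True, T=True, U=False, V=False, W=True

Check each clause:
  1. {¬V, ¬T, ¬S} — ¬V is true.
  2. {S, ¬Q, ¬U} — ¬U is true.
  3. {R, ¬T} — R is true.
  4. {Q, ¬U, ¬R} — ¬U is true.
  5. {¬W, ¬U, ¬V} — ¬V is true.
  6. {¬U, W, ¬S} — W is true.
  7. {¬W, ¬U} — ¬U is true.
  8. {Q, ¬V} — ¬V is true.
  9. {S, ¬W, ¬V} — ¬V is true.
  10. {U, ¬Q} — ¬Q is true.
  11. {¬P, ¬Q} — ¬Q is true.
  12. {¬Q, V} — ¬Q is true.
  13. {T} — T is true.
  14. {S} — S is true.
  15. {¬W, ¬Q, U} — ¬Q is true.
  16. {¬V, ¬Q} — ¬V is true.
  17. {¬S, ¬P, ¬R} — ¬P is true.
  18. {T, ¬Q, ¬P} — T is true.
  19. {¬U, R} — ¬U is true.
  20. {¬S, ¬Q, ¬R} — ¬Q is true.
  21. {¬T, ¬R, ¬P} — ¬P is true.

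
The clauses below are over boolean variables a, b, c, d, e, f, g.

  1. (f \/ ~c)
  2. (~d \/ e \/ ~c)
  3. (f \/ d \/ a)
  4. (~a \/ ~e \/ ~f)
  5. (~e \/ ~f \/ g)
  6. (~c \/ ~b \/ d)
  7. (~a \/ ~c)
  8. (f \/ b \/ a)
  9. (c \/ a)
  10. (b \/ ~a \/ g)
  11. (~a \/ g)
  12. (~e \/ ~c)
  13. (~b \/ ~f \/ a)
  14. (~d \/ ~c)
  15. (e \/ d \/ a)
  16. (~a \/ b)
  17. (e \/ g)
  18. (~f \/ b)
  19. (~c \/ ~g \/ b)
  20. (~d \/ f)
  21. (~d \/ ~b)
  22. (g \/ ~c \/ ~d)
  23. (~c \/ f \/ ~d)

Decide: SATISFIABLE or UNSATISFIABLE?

Set a = True and propagate.
  then c is forced to False.
  then g is forced to True.
  then b is forced to True.
  then d is forced to False.
The remaining clauses are satisfied by e = False, f = True.
Every clause has at least one true literal under this assignment.
So a=True  b=True  c=False  d=False  e=False  f=True  g=True is a satisfying assignment.

SATISFIABLE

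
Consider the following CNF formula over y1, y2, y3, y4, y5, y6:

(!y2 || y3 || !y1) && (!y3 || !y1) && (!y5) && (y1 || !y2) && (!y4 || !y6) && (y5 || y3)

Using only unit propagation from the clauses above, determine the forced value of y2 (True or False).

(!y5) is a unit clause: y5 = False.
(y5 || y3): since y5 = False, the clause reduces to (y3). y3 = True.
(!y3 || !y1) with y3 = True leaves only !y1, so y1 = False.
(y1 || !y2) with y1 = False leaves only !y2, so y2 = False.

False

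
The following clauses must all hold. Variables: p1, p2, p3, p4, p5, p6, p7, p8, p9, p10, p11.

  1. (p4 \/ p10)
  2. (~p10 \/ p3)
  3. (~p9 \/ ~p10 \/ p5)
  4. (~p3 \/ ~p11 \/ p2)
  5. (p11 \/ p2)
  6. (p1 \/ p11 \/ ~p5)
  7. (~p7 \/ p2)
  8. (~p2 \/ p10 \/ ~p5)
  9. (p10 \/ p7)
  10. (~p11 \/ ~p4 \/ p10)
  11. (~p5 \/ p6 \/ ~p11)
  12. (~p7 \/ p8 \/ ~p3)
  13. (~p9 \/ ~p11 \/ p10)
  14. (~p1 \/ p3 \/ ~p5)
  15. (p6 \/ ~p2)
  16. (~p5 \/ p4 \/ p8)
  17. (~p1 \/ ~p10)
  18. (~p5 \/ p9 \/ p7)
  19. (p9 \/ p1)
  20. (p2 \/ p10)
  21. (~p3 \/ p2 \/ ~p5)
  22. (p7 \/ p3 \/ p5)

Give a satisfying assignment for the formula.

p1=False, p2=True, p3=True, p4=True, p5=True, p6=True, p7=False, p8=True, p9=True, p10=True, p11=True

Check each clause:
  1. (p4 \/ p10) — p10 is true.
  2. (~p10 \/ p3) — p3 is true.
  3. (p5 \/ ~p10 \/ ~p9) — p5 is true.
  4. (~p11 \/ p2 \/ ~p3) — p2 is true.
  5. (p11 \/ p2) — p2 is true.
  6. (p1 \/ ~p5 \/ p11) — p11 is true.
  7. (~p7 \/ p2) — ~p7 is true.
  8. (~p2 \/ ~p5 \/ p10) — p10 is true.
  9. (p10 \/ p7) — p10 is true.
  10. (~p11 \/ ~p4 \/ p10) — p10 is true.
  11. (~p11 \/ ~p5 \/ p6) — p6 is true.
  12. (~p7 \/ ~p3 \/ p8) — p8 is true.
  13. (~p9 \/ p10 \/ ~p11) — p10 is true.
  14. (~p1 \/ p3 \/ ~p5) — p3 is true.
  15. (p6 \/ ~p2) — p6 is true.
  16. (~p5 \/ p8 \/ p4) — p8 is true.
  17. (~p1 \/ ~p10) — ~p1 is true.
  18. (p7 \/ ~p5 \/ p9) — p9 is true.
  19. (p1 \/ p9) — p9 is true.
  20. (p10 \/ p2) — p2 is true.
  21. (p2 \/ ~p3 \/ ~p5) — p2 is true.
  22. (p5 \/ p3 \/ p7) — p3 is true.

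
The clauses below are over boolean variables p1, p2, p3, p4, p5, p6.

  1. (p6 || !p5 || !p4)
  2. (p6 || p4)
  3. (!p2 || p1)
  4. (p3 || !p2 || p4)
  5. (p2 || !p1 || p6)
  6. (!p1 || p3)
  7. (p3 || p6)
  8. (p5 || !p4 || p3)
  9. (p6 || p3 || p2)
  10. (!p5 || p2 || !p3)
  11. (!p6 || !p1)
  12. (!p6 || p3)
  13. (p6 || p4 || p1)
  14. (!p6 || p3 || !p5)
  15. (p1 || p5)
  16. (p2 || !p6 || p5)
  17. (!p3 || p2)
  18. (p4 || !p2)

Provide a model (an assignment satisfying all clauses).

p1 = True, p2 = True, p3 = True, p4 = True, p5 = False, p6 = False

Check each clause:
  1. (!p4 || p6 || !p5) — !p5 is true.
  2. (p4 || p6) — p4 is true.
  3. (p1 || !p2) — p1 is true.
  4. (!p2 || p4 || p3) — p3 is true.
  5. (!p1 || p6 || p2) — p2 is true.
  6. (p3 || !p1) — p3 is true.
  7. (p6 || p3) — p3 is true.
  8. (p3 || !p4 || p5) — p3 is true.
  9. (p2 || p3 || p6) — p2 is true.
  10. (!p5 || !p3 || p2) — p2 is true.
  11. (!p1 || !p6) — !p6 is true.
  12. (!p6 || p3) — !p6 is true.
  13. (p4 || p6 || p1) — p1 is true.
  14. (!p6 || !p5 || p3) — !p6 is true.
  15. (p5 || p1) — p1 is true.
  16. (p2 || p5 || !p6) — !p6 is true.
  17. (!p3 || p2) — p2 is true.
  18. (!p2 || p4) — p4 is true.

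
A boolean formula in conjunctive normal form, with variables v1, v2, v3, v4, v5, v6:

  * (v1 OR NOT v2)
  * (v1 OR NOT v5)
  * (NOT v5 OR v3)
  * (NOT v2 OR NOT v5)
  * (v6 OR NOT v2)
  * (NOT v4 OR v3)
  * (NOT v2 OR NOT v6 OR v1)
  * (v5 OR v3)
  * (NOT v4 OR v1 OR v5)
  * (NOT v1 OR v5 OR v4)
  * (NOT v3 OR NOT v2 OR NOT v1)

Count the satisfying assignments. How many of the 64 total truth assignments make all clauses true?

8

Case analysis on v1 and v5:
  v1=T, v5=T: remaining (v2,v3,v4,v6) ∈ {(F,T,F,F); (F,T,F,T); (F,T,T,F); (F,T,T,T)} — 4.
  v1=T, v5=F: remaining (v2,v3,v4,v6) ∈ {(F,T,T,F); (F,T,T,T)} — 2.
  v1=F, v5=T: a clause becomes empty — 0.
  v1=F, v5=F: remaining (v2,v3,v4,v6) ∈ {(F,T,F,F); (F,T,F,T)} — 2.
Total: 4 + 2 + 0 + 2 = 8.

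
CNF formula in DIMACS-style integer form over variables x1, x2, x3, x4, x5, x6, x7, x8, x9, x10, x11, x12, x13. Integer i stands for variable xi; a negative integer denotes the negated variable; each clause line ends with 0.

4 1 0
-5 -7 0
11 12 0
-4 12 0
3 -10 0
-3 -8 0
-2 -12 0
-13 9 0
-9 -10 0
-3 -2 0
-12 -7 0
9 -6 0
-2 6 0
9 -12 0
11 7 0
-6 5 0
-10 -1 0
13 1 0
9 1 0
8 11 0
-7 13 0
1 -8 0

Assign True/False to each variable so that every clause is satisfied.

x1 = T, x2 = F, x3 = F, x4 = F, x5 = F, x6 = F, x7 = T, x8 = T, x9 = T, x10 = F, x11 = T, x12 = F, x13 = T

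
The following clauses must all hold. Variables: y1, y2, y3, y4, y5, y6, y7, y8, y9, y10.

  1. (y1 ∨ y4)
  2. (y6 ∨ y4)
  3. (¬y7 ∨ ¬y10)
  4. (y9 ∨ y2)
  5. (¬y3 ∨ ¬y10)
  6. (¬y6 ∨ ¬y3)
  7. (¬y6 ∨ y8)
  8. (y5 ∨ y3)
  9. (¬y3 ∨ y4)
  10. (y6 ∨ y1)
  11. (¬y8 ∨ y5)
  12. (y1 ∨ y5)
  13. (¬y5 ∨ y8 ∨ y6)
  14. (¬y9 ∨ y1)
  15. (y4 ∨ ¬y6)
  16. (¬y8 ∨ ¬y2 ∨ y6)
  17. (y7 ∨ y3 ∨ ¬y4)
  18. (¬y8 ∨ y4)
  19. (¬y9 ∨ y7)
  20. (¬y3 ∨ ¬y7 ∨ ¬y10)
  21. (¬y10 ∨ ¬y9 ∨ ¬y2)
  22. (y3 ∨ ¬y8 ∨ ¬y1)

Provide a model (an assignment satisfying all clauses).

y1 = T, y2 = F, y3 = T, y4 = T, y5 = F, y6 = F, y7 = T, y8 = F, y9 = T, y10 = F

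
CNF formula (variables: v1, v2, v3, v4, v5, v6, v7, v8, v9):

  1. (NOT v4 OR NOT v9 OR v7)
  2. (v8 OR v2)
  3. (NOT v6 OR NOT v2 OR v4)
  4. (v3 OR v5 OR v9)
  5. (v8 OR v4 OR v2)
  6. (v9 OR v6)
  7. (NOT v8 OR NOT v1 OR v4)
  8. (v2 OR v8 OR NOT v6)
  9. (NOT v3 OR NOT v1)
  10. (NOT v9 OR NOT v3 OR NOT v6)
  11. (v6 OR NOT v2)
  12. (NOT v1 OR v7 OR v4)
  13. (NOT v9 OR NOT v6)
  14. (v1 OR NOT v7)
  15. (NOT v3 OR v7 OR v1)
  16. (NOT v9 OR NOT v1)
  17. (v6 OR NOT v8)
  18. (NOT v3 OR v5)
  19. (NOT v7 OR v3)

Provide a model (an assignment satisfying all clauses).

v1=True, v2=True, v3=False, v4=True, v5=True, v6=True, v7=False, v8=True, v9=False

Pure literal: v5 appears only positively; assign v5 = True.
Branch on v1: take v1 = True.
  then v3 is forced to False.
  then v9 is forced to False.
  then v6 is forced to True.
  then v7 is forced to False.
  then v4 is forced to True.
The remaining clauses are satisfied by v2 = True, v8 = True.
Check each clause:
  1. (NOT v9 OR v7 OR NOT v4) — NOT v9 is true.
  2. (v2 OR v8) — v8 is true.
  3. (NOT v6 OR NOT v2 OR v4) — v4 is true.
  4. (v5 OR v3 OR v9) — v5 is true.
  5. (v2 OR v8 OR v4) — v8 is true.
  6. (v6 OR v9) — v6 is true.
  7. (v4 OR NOT v1 OR NOT v8) — v4 is true.
  8. (v2 OR v8 OR NOT v6) — v8 is true.
  9. (NOT v1 OR NOT v3) — NOT v3 is true.
  10. (NOT v9 OR NOT v6 OR NOT v3) — NOT v3 is true.
  11. (v6 OR NOT v2) — v6 is true.
  12. (v7 OR NOT v1 OR v4) — v4 is true.
  13. (NOT v9 OR NOT v6) — NOT v9 is true.
  14. (v1 OR NOT v7) — v1 is true.
  15. (v1 OR NOT v3 OR v7) — v1 is true.
  16. (NOT v1 OR NOT v9) — NOT v9 is true.
  17. (v6 OR NOT v8) — v6 is true.
  18. (NOT v3 OR v5) — v5 is true.
  19. (NOT v7 OR v3) — NOT v7 is true.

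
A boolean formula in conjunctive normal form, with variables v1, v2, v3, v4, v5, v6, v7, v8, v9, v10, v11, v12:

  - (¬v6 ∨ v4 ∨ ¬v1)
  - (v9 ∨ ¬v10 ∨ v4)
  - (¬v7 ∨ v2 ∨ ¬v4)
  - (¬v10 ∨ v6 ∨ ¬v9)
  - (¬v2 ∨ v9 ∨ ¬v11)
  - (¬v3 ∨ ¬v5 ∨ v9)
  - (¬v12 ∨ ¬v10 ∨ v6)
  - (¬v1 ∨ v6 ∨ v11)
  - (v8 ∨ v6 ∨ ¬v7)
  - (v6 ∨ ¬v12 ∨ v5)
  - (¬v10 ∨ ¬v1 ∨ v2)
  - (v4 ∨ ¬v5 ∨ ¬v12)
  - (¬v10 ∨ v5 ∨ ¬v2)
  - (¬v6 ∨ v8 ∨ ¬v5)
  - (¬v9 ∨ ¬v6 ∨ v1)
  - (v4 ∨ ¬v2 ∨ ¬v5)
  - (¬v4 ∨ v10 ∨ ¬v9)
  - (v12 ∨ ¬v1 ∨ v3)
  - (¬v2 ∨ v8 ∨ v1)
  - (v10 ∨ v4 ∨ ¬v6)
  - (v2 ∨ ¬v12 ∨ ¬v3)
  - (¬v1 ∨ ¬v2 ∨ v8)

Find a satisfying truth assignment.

v1=T  v2=T  v3=T  v4=T  v5=T  v6=T  v7=T  v8=T  v9=T  v10=T  v11=T  v12=F

Pure literal: v8 appears only positively; assign v8 = True.
Try v1 = True.
For the remaining variables, v2 = True, v3 = True, v4 = True, v5 = True, v6 = True, v7 = True, v9 = True, v10 = True, v11 = True, v12 = False works.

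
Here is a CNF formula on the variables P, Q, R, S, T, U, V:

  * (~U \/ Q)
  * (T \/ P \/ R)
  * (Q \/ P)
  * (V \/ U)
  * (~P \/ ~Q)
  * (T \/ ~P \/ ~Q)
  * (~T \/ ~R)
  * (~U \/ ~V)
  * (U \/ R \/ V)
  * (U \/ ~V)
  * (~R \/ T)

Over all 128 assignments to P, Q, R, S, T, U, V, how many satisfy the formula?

The models are:
  P=F Q=T R=F S=F T=T U=T V=F
  P=F Q=T R=F S=T T=T U=T V=F
That's 2 in total.

2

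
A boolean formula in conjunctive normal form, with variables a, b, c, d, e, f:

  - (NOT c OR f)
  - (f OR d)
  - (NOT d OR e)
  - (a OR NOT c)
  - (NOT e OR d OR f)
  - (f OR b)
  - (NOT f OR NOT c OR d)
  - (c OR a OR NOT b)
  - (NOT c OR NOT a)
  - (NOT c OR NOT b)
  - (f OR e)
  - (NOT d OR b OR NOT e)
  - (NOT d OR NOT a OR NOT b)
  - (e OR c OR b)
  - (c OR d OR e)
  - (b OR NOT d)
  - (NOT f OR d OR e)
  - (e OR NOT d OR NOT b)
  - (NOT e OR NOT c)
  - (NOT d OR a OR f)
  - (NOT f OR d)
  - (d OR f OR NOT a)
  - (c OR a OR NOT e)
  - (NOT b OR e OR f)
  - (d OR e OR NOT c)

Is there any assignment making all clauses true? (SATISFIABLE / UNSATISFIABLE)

d = True:
  propagation gives e=True, b=True, c=False, a=True; an empty clause results — contradiction.
d = False:
  propagation gives f=True; an empty clause results — contradiction.
Every branch closes, so no satisfying assignment exists.

UNSATISFIABLE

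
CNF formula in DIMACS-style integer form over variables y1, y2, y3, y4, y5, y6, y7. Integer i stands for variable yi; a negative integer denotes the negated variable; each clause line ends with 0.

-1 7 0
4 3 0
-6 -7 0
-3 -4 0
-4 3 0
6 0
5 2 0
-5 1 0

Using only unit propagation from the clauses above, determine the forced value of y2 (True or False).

(y6) is a unit clause: y6 = True.
From (!y7 || !y6) and y6 = True: y7 = False.
(!y1 || y7): since y7 = False, the clause reduces to (!y1). y1 = False.
From (y1 || !y5) and y1 = False: y5 = False.
(y2 || y5): since y5 = False, the clause reduces to (y2). y2 = True.

True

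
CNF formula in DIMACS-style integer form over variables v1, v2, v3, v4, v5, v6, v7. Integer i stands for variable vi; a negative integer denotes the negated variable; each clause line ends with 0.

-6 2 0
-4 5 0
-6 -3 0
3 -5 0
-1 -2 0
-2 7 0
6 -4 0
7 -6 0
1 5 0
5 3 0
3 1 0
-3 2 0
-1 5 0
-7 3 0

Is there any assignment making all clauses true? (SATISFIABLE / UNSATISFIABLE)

SATISFIABLE

Pure literal: v4 appears only negated; assign v4 = False.
Try v1 = False.
  then v5 is forced to True.
  then v3 is forced to True.
  then v6 is forced to False.
  then v2 is forced to True.
  then v7 is forced to True.
So v1=False, v2=True, v3=True, v4=False, v5=True, v6=False, v7=True is a satisfying assignment.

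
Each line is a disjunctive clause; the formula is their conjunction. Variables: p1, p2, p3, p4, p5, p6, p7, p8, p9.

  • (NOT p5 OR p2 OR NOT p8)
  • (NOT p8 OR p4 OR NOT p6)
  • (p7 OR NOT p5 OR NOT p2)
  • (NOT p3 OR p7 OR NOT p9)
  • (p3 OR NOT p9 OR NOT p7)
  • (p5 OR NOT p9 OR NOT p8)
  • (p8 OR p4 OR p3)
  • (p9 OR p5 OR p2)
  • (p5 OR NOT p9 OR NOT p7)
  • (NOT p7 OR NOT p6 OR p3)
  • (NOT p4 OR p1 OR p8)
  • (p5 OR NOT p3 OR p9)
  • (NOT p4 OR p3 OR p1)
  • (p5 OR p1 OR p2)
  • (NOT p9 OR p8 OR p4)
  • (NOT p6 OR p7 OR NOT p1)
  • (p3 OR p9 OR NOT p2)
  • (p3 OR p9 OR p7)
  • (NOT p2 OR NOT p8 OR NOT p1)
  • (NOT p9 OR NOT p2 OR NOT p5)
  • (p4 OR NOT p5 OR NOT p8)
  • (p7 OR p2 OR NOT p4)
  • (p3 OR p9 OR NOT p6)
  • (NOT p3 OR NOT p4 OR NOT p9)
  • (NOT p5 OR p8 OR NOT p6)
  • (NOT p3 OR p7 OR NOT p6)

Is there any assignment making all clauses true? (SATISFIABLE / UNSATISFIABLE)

SATISFIABLE

Pure literal: p6 appears only negated; assign p6 = False.
Try p1 = True.
Try p2 = False.
Branch on p3: take p3 = False.
The remaining clauses are satisfied by p4 = True, p5 = True, p7 = True, p8 = False, p9 = False.
Every clause has at least one true literal under this assignment.
So p1=T, p2=F, p3=F, p4=T, p5=T, p6=F, p7=T, p8=F, p9=F is a satisfying assignment.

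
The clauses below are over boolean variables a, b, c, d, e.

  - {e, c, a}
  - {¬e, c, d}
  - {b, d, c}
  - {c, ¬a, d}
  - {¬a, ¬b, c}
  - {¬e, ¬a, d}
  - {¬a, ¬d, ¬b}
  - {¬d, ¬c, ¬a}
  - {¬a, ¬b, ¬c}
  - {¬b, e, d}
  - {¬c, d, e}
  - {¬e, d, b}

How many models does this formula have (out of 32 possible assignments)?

9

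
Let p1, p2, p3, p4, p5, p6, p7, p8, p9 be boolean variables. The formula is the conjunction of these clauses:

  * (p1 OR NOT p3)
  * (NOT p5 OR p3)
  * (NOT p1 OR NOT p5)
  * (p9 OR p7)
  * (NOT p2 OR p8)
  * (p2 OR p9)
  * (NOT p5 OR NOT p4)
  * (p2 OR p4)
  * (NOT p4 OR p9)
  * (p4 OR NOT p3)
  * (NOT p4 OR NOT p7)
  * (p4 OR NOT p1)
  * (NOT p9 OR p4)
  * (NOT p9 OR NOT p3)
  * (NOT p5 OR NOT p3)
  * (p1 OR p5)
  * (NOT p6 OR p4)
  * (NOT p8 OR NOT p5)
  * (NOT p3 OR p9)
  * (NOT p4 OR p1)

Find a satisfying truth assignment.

p1=T, p2=F, p3=F, p4=T, p5=F, p6=T, p7=F, p8=T, p9=T

Set p1 = True and propagate.
  then p5 is forced to False.
  then p4 is forced to True.
  then p9 is forced to True.
  then p7 is forced to False.
  then p3 is forced to False.
Try p2 = False.
p6, p8 are now unconstrained; take p6 = True, p8 = True.
Every clause has at least one true literal under this assignment.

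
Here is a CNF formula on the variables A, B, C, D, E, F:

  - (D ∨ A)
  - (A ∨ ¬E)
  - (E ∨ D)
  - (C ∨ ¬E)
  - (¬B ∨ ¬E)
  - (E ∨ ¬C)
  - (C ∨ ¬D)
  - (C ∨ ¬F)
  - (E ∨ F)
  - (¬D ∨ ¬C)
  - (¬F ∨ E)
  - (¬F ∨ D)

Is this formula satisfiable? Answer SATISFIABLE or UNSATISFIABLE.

SATISFIABLE

A occurs only positively in the remaining clauses — set A = True.
B occurs only negated in the remaining clauses — set B = False.
Branch on C: take C = True.
  then E is forced to True.
  then D is forced to False.
  then F is forced to False.
So A=T, B=F, C=T, D=F, E=T, F=F is a satisfying assignment.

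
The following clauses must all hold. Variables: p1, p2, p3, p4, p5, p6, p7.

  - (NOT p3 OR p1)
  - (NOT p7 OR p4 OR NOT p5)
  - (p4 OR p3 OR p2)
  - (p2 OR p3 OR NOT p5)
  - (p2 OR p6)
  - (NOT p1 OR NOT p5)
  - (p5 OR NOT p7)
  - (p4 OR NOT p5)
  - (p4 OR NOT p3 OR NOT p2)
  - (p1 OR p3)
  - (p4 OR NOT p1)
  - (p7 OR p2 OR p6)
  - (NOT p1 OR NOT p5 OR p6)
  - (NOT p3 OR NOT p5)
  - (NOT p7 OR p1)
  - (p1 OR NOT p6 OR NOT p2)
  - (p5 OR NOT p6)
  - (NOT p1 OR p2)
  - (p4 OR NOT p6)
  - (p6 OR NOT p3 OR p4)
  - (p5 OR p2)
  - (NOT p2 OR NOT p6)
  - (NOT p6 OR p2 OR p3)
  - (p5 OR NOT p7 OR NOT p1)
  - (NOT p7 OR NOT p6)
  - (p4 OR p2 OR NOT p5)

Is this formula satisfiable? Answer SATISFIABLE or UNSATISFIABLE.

SATISFIABLE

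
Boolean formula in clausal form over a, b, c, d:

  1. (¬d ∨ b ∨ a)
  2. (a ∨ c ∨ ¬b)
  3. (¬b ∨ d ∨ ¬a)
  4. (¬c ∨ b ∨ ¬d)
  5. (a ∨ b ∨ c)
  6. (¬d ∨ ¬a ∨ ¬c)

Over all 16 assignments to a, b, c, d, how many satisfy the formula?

7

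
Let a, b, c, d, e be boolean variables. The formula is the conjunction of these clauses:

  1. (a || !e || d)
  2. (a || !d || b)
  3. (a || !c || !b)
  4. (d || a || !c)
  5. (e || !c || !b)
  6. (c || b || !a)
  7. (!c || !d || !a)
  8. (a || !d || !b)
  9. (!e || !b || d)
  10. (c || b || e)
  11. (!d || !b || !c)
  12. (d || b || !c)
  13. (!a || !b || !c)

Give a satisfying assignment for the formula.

a = True, b = True, c = False, d = False, e = False

Branch on a: take a = True.
The remaining clauses are satisfied by b = True, c = False, d = False, e = False.
Check each clause:
  1. (a || d || !e) — a is true.
  2. (a || !d || b) — a is true.
  3. (!c || a || !b) — a is true.
  4. (a || d || !c) — a is true.
  5. (e || !b || !c) — !c is true.
  6. (c || !a || b) — b is true.
  7. (!a || !c || !d) — !d is true.
  8. (a || !d || !b) — a is true.
  9. (d || !b || !e) — !e is true.
  10. (b || e || c) — b is true.
  11. (!c || !b || !d) — !d is true.
  12. (!c || b || d) — b is true.
  13. (!c || !a || !b) — !c is true.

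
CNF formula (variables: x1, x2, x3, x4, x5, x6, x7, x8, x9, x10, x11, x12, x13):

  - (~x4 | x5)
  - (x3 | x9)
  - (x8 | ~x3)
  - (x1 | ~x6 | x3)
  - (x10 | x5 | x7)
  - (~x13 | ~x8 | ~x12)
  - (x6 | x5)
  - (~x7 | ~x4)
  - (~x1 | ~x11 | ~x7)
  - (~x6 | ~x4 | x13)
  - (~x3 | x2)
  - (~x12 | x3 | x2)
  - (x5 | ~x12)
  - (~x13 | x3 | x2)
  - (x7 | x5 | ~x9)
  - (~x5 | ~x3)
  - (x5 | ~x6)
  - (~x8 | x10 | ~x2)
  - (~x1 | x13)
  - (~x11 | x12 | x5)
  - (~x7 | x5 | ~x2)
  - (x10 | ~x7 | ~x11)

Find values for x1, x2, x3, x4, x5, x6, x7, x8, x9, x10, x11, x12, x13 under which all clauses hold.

x1=1  x2=1  x3=0  x4=0  x5=1  x6=1  x7=0  x8=0  x9=1  x10=0  x11=0  x12=0  x13=1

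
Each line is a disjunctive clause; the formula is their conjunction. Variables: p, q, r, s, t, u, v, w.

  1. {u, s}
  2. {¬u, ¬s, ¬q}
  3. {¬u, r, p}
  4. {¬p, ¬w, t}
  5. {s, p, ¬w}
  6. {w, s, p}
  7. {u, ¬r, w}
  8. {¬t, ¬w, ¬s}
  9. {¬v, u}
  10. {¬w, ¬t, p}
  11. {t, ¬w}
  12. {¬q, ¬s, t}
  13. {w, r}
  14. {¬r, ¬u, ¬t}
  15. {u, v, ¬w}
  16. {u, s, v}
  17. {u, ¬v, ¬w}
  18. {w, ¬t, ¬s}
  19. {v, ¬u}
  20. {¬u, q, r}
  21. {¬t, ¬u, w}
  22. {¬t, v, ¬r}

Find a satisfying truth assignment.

p=F  q=F  r=T  s=T  t=F  u=T  v=T  w=F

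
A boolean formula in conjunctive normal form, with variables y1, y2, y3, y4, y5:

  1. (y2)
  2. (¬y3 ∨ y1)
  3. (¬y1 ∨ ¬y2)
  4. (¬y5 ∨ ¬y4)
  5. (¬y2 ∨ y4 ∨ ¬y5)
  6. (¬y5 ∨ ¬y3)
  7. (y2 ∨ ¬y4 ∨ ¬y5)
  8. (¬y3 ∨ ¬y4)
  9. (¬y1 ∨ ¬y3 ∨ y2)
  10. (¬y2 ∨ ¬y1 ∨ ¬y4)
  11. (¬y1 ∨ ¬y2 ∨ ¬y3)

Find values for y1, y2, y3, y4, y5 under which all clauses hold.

y1 = False  y2 = True  y3 = False  y4 = True  y5 = False

Unit propagation: (y2) forces y2 = True.
The clause (¬y1) is unit: y1 must be False.
Unit propagation: (¬y3) forces y3 = False.
Pure literal: y5 appears only negated; assign y5 = False.
y4 is now unconstrained; take y4 = True.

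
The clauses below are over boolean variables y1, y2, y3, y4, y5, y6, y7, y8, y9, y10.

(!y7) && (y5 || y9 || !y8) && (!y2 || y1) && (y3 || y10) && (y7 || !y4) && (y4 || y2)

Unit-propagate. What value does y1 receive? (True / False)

True

(!y7) is a unit clause: y7 = False.
(y7 || !y4): since y7 = False, the clause reduces to (!y4). y4 = False.
From (y2 || y4) and y4 = False: y2 = True.
(y1 || !y2): since y2 = True, the clause reduces to (y1). y1 = True.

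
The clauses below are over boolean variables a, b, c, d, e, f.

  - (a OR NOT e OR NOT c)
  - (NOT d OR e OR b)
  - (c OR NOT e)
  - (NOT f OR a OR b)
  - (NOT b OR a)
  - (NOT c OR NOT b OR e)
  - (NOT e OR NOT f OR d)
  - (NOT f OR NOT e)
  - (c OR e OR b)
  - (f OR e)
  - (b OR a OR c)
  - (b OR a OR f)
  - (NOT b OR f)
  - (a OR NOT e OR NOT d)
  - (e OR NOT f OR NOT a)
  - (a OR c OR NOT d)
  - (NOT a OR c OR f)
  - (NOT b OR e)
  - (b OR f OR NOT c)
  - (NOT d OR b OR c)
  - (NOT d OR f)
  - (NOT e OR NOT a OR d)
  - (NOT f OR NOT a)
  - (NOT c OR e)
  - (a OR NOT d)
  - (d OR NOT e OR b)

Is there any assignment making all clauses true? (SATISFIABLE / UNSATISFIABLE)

UNSATISFIABLE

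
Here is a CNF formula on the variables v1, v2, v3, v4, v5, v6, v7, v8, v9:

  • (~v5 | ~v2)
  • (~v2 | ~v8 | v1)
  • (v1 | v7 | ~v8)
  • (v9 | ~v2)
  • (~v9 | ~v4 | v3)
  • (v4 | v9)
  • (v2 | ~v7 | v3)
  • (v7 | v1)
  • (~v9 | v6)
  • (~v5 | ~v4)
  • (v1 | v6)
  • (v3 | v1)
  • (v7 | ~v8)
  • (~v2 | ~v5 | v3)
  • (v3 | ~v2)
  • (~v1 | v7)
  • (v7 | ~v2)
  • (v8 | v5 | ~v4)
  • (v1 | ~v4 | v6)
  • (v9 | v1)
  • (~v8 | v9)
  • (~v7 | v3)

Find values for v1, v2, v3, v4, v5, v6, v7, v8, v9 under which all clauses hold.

v1=True, v2=False, v3=True, v4=True, v5=False, v6=True, v7=True, v8=True, v9=True

Pure literal: v3 appears only positively; assign v3 = True.
Pure literal: v6 appears only positively; assign v6 = True.
Try v1 = True.
  then v7 is forced to True.
Try v2 = False.
Branch on v4: take v4 = True.
  then v5 is forced to False.
  then v8 is forced to True.
  then v9 is forced to True.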